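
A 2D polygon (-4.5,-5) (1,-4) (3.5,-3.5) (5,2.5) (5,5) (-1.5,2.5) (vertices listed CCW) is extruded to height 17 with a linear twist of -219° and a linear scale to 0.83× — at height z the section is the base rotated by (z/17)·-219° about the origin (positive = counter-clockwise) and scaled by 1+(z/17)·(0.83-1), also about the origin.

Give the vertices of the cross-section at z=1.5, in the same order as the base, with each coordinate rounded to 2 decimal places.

t = z/height = 1.5/17 = 0.0882353
s = 1 + (scale-1)·z/height = 1 + (0.83-1)·1.5/17 = 0.985000
θ = twist·z/height = -219°·1.5/17 = -19.3235° = -0.337259 rad
cos θ = 0.943665, sin θ = -0.330902 (intermediates below are computed at full precision and shown rounded to 5 d.p.)
v1: (-4.5,-5) → rotate → (-5.90100,-3.22927) → ×s → (-5.81249,-3.18083) → (-5.81,-3.18)
v2: (1,-4) → rotate → (-0.37994,-4.10556) → ×s → (-0.37424,-4.04398) → (-0.37,-4.04)
v3: (3.5,-3.5) → rotate → (2.14467,-4.46098) → ×s → (2.11250,-4.39407) → (2.11,-4.39)
v4: (5,2.5) → rotate → (5.54558,0.70465) → ×s → (5.46240,0.69408) → (5.46,0.69)
v5: (5,5) → rotate → (6.37284,3.06382) → ×s → (6.27724,3.01786) → (6.28,3.02)
v6: (-1.5,2.5) → rotate → (-0.58824,2.85552) → ×s → (-0.57942,2.81268) → (-0.58,2.81)

Cross-section at z=1.5: (-5.81,-3.18) (-0.37,-4.04) (2.11,-4.39) (5.46,0.69) (6.28,3.02) (-0.58,2.81)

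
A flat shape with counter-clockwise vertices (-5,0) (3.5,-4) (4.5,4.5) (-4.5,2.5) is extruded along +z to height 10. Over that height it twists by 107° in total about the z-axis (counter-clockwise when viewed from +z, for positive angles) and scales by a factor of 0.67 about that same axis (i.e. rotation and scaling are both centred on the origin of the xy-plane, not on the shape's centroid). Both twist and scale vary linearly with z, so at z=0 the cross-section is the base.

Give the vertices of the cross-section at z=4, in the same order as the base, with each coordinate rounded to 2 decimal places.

t = z/height = 4/10 = 0.4
s = 1 + (scale-1)·z/height = 1 + (0.67-1)·4/10 = 0.868000
θ = twist·z/height = 107°·4/10 = 42.8000° = 0.747001 rad
cos θ = 0.733730, sin θ = 0.679441 (intermediates below are computed at full precision and shown rounded to 5 d.p.)
v1: (-5,0) → rotate → (-3.66865,-3.39721) → ×s → (-3.18439,-2.94878) → (-3.18,-2.95)
v2: (3.5,-4) → rotate → (5.28582,-0.55687) → ×s → (4.58809,-0.48337) → (4.59,-0.48)
v3: (4.5,4.5) → rotate → (0.24430,6.35927) → ×s → (0.21205,5.51985) → (0.21,5.52)
v4: (-4.5,2.5) → rotate → (-5.00039,-1.22316) → ×s → (-4.34034,-1.06170) → (-4.34,-1.06)

Cross-section at z=4: (-3.18,-2.95) (4.59,-0.48) (0.21,5.52) (-4.34,-1.06)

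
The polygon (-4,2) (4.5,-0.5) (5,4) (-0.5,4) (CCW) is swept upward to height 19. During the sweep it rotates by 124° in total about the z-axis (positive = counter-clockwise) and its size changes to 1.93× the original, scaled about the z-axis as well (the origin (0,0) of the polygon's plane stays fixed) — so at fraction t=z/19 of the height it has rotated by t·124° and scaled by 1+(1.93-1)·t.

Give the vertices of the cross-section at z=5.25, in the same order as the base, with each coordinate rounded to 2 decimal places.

Cross-section at z=5.25: (-5.57,-0.75) (5.03,2.67) (2.36,7.69) (-3.35,3.80)

t = z/height = 5.25/19 = 0.276316
s = 1 + (scale-1)·z/height = 1 + (1.93-1)·5.25/19 = 1.256974
θ = twist·z/height = 124°·5.25/19 = 34.2632° = 0.598005 rad
cos θ = 0.826460, sin θ = 0.562995 (intermediates below are computed at full precision and shown rounded to 5 d.p.)
v1: (-4,2) → rotate → (-4.43183,-0.59906) → ×s → (-5.57070,-0.75300) → (-5.57,-0.75)
v2: (4.5,-0.5) → rotate → (4.00057,2.12025) → ×s → (5.02861,2.66509) → (5.03,2.67)
v3: (5,4) → rotate → (1.88032,6.12082) → ×s → (2.36352,7.69370) → (2.36,7.69)
v4: (-0.5,4) → rotate → (-2.66521,3.02434) → ×s → (-3.35010,3.80152) → (-3.35,3.80)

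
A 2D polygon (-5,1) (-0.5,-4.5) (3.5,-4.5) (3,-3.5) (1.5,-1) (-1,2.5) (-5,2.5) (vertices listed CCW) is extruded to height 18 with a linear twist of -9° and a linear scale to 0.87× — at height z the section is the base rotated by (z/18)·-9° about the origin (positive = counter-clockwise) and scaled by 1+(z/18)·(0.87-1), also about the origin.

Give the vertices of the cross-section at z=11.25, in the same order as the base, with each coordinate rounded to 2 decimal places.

Cross-section at z=11.25: (-4.48,1.36) (-0.86,-4.07) (2.79,-4.43) (2.43,-3.47) (1.28,-1.05) (-0.69,2.38) (-4.35,2.74)

t = z/height = 11.25/18 = 0.625
s = 1 + (scale-1)·z/height = 1 + (0.87-1)·11.25/18 = 0.918750
θ = twist·z/height = -9°·11.25/18 = -5.6250° = -0.098175 rad
cos θ = 0.995185, sin θ = -0.098017 (intermediates below are computed at full precision and shown rounded to 5 d.p.)
v1: (-5,1) → rotate → (-4.87791,1.48527) → ×s → (-4.48158,1.36459) → (-4.48,1.36)
v2: (-0.5,-4.5) → rotate → (-0.93867,-4.42932) → ×s → (-0.86240,-4.06944) → (-0.86,-4.07)
v3: (3.5,-4.5) → rotate → (3.04207,-4.82139) → ×s → (2.79490,-4.42965) → (2.79,-4.43)
v4: (3,-3.5) → rotate → (2.64249,-3.77720) → ×s → (2.42779,-3.47030) → (2.43,-3.47)
v5: (1.5,-1) → rotate → (1.39476,-1.14221) → ×s → (1.28144,-1.04941) → (1.28,-1.05)
v6: (-1,2.5) → rotate → (-0.75014,2.58598) → ×s → (-0.68919,2.37587) → (-0.69,2.38)
v7: (-5,2.5) → rotate → (-4.73088,2.97805) → ×s → (-4.34650,2.73608) → (-4.35,2.74)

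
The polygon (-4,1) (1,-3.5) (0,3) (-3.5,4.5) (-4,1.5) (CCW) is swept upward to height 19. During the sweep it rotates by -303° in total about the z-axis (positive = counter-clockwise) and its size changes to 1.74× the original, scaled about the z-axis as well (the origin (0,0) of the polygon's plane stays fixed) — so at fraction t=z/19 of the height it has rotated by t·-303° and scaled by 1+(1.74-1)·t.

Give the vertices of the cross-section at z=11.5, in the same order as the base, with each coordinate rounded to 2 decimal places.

t = z/height = 11.5/19 = 0.605263
s = 1 + (scale-1)·z/height = 1 + (1.74-1)·11.5/19 = 1.447895
θ = twist·z/height = -303°·11.5/19 = -183.3947° = -3.200842 rad
cos θ = -0.998245, sin θ = 0.059215 (intermediates below are computed at full precision and shown rounded to 5 d.p.)
v1: (-4,1) → rotate → (3.93377,-1.23510) → ×s → (5.69568,-1.78830) → (5.70,-1.79)
v2: (1,-3.5) → rotate → (-0.79099,3.55307) → ×s → (-1.14528,5.14448) → (-1.15,5.14)
v3: (0,3) → rotate → (-0.17764,-2.99474) → ×s → (-0.25721,-4.33606) → (-0.26,-4.34)
v4: (-3.5,4.5) → rotate → (3.22739,-4.69936) → ×s → (4.67292,-6.80417) → (4.67,-6.80)
v5: (-4,1.5) → rotate → (3.90416,-1.73423) → ×s → (5.65281,-2.51098) → (5.65,-2.51)

Cross-section at z=11.5: (5.70,-1.79) (-1.15,5.14) (-0.26,-4.34) (4.67,-6.80) (5.65,-2.51)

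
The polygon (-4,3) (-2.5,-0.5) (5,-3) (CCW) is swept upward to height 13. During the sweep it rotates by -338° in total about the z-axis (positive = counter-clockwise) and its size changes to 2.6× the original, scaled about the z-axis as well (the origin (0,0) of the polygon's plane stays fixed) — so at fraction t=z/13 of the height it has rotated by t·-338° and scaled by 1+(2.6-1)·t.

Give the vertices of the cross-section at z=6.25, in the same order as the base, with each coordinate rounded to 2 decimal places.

Cross-section at z=6.25: (8.35,-2.93) (3.95,2.17) (-10.03,2.40)

t = z/height = 6.25/13 = 0.480769
s = 1 + (scale-1)·z/height = 1 + (2.6-1)·6.25/13 = 1.769231
θ = twist·z/height = -338°·6.25/13 = -162.5000° = -2.836160 rad
cos θ = -0.953717, sin θ = -0.300706 (intermediates below are computed at full precision and shown rounded to 5 d.p.)
v1: (-4,3) → rotate → (4.71699,-1.65833) → ×s → (8.34544,-2.93396) → (8.35,-2.93)
v2: (-2.5,-0.5) → rotate → (2.23394,1.22862) → ×s → (3.95235,2.17372) → (3.95,2.17)
v3: (5,-3) → rotate → (-5.67070,1.35762) → ×s → (-10.03278,2.40195) → (-10.03,2.40)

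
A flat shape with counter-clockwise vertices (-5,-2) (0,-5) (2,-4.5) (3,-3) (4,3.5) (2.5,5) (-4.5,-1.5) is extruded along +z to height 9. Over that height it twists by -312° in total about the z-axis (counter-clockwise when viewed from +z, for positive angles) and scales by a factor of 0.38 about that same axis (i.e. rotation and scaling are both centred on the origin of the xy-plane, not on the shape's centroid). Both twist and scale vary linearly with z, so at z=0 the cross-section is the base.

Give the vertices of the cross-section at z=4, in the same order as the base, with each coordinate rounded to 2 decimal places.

t = z/height = 4/9 = 0.444444
s = 1 + (scale-1)·z/height = 1 + (0.38-1)·4/9 = 0.724444
θ = twist·z/height = -312°·4/9 = -138.6667° = -2.420190 rad
cos θ = -0.750880, sin θ = -0.660439 (intermediates below are computed at full precision and shown rounded to 5 d.p.)
v1: (-5,-2) → rotate → (2.43352,4.80395) → ×s → (1.76295,3.48020) → (1.76,3.48)
v2: (0,-5) → rotate → (-3.30219,3.75440) → ×s → (-2.39226,2.71985) → (-2.39,2.72)
v3: (2,-4.5) → rotate → (-4.47373,2.05808) → ×s → (-3.24097,1.49097) → (-3.24,1.49)
v4: (3,-3) → rotate → (-4.23396,0.27132) → ×s → (-3.06727,0.19656) → (-3.07,0.20)
v5: (4,3.5) → rotate → (-0.69198,-5.26983) → ×s → (-0.50130,-3.81770) → (-0.50,-3.82)
v6: (2.5,5) → rotate → (1.42499,-5.40550) → ×s → (1.03233,-3.91598) → (1.03,-3.92)
v7: (-4.5,-1.5) → rotate → (2.38830,4.09829) → ×s → (1.73019,2.96899) → (1.73,2.97)

Cross-section at z=4: (1.76,3.48) (-2.39,2.72) (-3.24,1.49) (-3.07,0.20) (-0.50,-3.82) (1.03,-3.92) (1.73,2.97)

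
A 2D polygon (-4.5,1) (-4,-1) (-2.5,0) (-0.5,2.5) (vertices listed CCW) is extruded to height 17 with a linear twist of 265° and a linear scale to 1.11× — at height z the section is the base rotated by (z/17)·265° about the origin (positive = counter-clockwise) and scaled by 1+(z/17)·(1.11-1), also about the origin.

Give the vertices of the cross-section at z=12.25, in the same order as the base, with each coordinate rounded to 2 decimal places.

Cross-section at z=12.25: (4.97,-0.14) (4.03,1.88) (2.65,0.51) (1.04,-2.55)

t = z/height = 12.25/17 = 0.720588
s = 1 + (scale-1)·z/height = 1 + (1.11-1)·12.25/17 = 1.079265
θ = twist·z/height = 265°·12.25/17 = 190.9559° = 3.332809 rad
cos θ = -0.981774, sin θ = -0.190053 (intermediates below are computed at full precision and shown rounded to 5 d.p.)
v1: (-4.5,1) → rotate → (4.60804,-0.12653) → ×s → (4.97329,-0.13656) → (4.97,-0.14)
v2: (-4,-1) → rotate → (3.73704,1.74199) → ×s → (4.03326,1.88006) → (4.03,1.88)
v3: (-2.5,0) → rotate → (2.45443,0.47513) → ×s → (2.64898,0.51279) → (2.65,0.51)
v4: (-0.5,2.5) → rotate → (0.96602,-2.35941) → ×s → (1.04259,-2.54643) → (1.04,-2.55)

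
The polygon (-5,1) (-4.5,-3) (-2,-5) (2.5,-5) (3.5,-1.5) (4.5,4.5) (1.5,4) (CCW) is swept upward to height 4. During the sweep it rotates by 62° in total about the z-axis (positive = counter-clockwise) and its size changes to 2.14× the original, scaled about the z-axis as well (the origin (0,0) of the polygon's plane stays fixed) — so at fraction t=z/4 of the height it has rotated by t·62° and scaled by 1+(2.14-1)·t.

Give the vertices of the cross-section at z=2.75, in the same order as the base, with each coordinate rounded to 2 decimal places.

t = z/height = 2.75/4 = 0.6875
s = 1 + (scale-1)·z/height = 1 + (2.14-1)·2.75/4 = 1.783750
θ = twist·z/height = 62°·2.75/4 = 42.6250° = 0.743947 rad
cos θ = 0.735802, sin θ = 0.677197 (intermediates below are computed at full precision and shown rounded to 5 d.p.)
v1: (-5,1) → rotate → (-4.35621,-2.65018) → ×s → (-7.77038,-4.72727) → (-7.77,-4.73)
v2: (-4.5,-3) → rotate → (-1.27952,-5.25479) → ×s → (-2.28234,-9.37324) → (-2.28,-9.37)
v3: (-2,-5) → rotate → (1.91438,-5.03340) → ×s → (3.41478,-8.97833) → (3.41,-8.98)
v4: (2.5,-5) → rotate → (5.22549,-1.98602) → ×s → (9.32097,-3.54256) → (9.32,-3.54)
v5: (3.5,-1.5) → rotate → (3.59110,1.26649) → ×s → (6.40563,2.25910) → (6.41,2.26)
v6: (4.5,4.5) → rotate → (0.26372,6.35849) → ×s → (0.47041,11.34196) → (0.47,11.34)
v7: (1.5,4) → rotate → (-1.60509,3.95900) → ×s → (-2.86307,7.06187) → (-2.86,7.06)

Cross-section at z=2.75: (-7.77,-4.73) (-2.28,-9.37) (3.41,-8.98) (9.32,-3.54) (6.41,2.26) (0.47,11.34) (-2.86,7.06)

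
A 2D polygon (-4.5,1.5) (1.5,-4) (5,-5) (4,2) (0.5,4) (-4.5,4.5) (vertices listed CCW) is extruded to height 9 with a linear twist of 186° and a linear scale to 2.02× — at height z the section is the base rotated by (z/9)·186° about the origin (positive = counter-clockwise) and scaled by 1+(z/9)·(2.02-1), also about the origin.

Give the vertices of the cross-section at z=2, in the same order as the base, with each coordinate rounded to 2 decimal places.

t = z/height = 2/9 = 0.222222
s = 1 + (scale-1)·z/height = 1 + (2.02-1)·2/9 = 1.226667
θ = twist·z/height = 186°·2/9 = 41.3333° = 0.721403 rad
cos θ = 0.750880, sin θ = 0.660439 (intermediates below are computed at full precision and shown rounded to 5 d.p.)
v1: (-4.5,1.5) → rotate → (-4.36962,-1.84565) → ×s → (-5.36006,-2.26400) → (-5.36,-2.26)
v2: (1.5,-4) → rotate → (3.76807,-2.01286) → ×s → (4.62217,-2.46911) → (4.62,-2.47)
v3: (5,-5) → rotate → (7.05659,-0.45221) → ×s → (8.65609,-0.55471) → (8.66,-0.55)
v4: (4,2) → rotate → (1.68264,4.14351) → ×s → (2.06404,5.08271) → (2.06,5.08)
v5: (0.5,4) → rotate → (-2.26631,3.33374) → ×s → (-2.78001,4.08939) → (-2.78,4.09)
v6: (-4.5,4.5) → rotate → (-6.35093,0.40699) → ×s → (-7.79048,0.49924) → (-7.79,0.50)

Cross-section at z=2: (-5.36,-2.26) (4.62,-2.47) (8.66,-0.55) (2.06,5.08) (-2.78,4.09) (-7.79,0.50)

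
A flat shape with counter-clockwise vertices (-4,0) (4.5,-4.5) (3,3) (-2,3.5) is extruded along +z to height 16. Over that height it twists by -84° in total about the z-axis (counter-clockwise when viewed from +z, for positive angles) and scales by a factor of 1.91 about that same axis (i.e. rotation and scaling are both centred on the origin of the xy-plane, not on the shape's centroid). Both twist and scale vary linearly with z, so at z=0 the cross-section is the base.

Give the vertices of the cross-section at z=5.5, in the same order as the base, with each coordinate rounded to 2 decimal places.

t = z/height = 5.5/16 = 0.34375
s = 1 + (scale-1)·z/height = 1 + (1.91-1)·5.5/16 = 1.312813
θ = twist·z/height = -84°·5.5/16 = -28.8750° = -0.503964 rad
cos θ = 0.875675, sin θ = -0.482900 (intermediates below are computed at full precision and shown rounded to 5 d.p.)
v1: (-4,0) → rotate → (-3.50270,1.93160) → ×s → (-4.59839,2.53583) → (-4.60,2.54)
v2: (4.5,-4.5) → rotate → (1.76749,-6.11359) → ×s → (2.32038,-8.02600) → (2.32,-8.03)
v3: (3,3) → rotate → (4.07573,1.17832) → ×s → (5.35067,1.54692) → (5.35,1.55)
v4: (-2,3.5) → rotate → (-0.06120,4.03066) → ×s → (-0.08034,5.29151) → (-0.08,5.29)

Cross-section at z=5.5: (-4.60,2.54) (2.32,-8.03) (5.35,1.55) (-0.08,5.29)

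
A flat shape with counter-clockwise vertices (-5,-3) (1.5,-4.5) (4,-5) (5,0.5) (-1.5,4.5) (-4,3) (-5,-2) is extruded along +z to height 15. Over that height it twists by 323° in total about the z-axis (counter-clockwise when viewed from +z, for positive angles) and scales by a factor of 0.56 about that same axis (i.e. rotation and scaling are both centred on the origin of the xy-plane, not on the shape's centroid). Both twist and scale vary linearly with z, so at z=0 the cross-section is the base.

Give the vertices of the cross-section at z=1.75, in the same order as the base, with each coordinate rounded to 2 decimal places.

Cross-section at z=1.75: (-2.01,-5.15) (3.74,-2.51) (5.90,-1.43) (3.46,3.27) (-3.74,2.51) (-4.74,-0.07) (-2.59,-4.40)

t = z/height = 1.75/15 = 0.116667
s = 1 + (scale-1)·z/height = 1 + (0.56-1)·1.75/15 = 0.948667
θ = twist·z/height = 323°·1.75/15 = 37.6833° = 0.657698 rad
cos θ = 0.791401, sin θ = 0.611297 (intermediates below are computed at full precision and shown rounded to 5 d.p.)
v1: (-5,-3) → rotate → (-2.12312,-5.43069) → ×s → (-2.01413,-5.15191) → (-2.01,-5.15)
v2: (1.5,-4.5) → rotate → (3.93794,-2.64436) → ×s → (3.73579,-2.50862) → (3.74,-2.51)
v3: (4,-5) → rotate → (6.22209,-1.51182) → ×s → (5.90269,-1.43421) → (5.90,-1.43)
v4: (5,0.5) → rotate → (3.65136,3.45218) → ×s → (3.46392,3.27497) → (3.46,3.27)
v5: (-1.5,4.5) → rotate → (-3.93794,2.64436) → ×s → (-3.73579,2.50862) → (-3.74,2.51)
v6: (-4,3) → rotate → (-4.99950,-0.07098) → ×s → (-4.74286,-0.06734) → (-4.74,-0.07)
v7: (-5,-2) → rotate → (-2.73441,-4.63929) → ×s → (-2.59405,-4.40114) → (-2.59,-4.40)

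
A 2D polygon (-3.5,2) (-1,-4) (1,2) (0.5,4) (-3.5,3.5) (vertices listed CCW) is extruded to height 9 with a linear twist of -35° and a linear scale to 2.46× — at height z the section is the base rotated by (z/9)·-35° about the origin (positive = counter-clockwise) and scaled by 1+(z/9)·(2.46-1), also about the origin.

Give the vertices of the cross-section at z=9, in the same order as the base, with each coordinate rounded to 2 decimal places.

Cross-section at z=9: (-4.23,8.97) (-7.66,-6.65) (4.84,2.62) (6.65,7.35) (-2.11,11.99)

t = z/height = 9/9 = 1
s = 1 + (scale-1)·z/height = 1 + (2.46-1)·9/9 = 2.460000
θ = twist·z/height = -35°·9/9 = -35.0000° = -0.610865 rad
cos θ = 0.819152, sin θ = -0.573576 (intermediates below are computed at full precision and shown rounded to 5 d.p.)
v1: (-3.5,2) → rotate → (-1.71988,3.64582) → ×s → (-4.23090,8.96872) → (-4.23,8.97)
v2: (-1,-4) → rotate → (-3.11346,-2.70303) → ×s → (-7.65911,-6.64946) → (-7.66,-6.65)
v3: (1,2) → rotate → (1.96630,1.06473) → ×s → (4.83711,2.61923) → (4.84,2.62)
v4: (0.5,4) → rotate → (2.70388,2.98982) → ×s → (6.65155,7.35496) → (6.65,7.35)
v5: (-3.5,3.5) → rotate → (-0.85951,4.87455) → ×s → (-2.11441,11.99139) → (-2.11,11.99)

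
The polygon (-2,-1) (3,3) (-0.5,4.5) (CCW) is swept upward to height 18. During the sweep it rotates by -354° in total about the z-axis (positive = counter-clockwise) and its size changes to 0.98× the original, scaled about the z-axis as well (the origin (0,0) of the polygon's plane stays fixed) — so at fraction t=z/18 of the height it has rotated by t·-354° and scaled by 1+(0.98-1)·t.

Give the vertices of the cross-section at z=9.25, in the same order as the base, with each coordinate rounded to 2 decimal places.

Cross-section at z=9.25: (2.01,0.92) (-3.07,-2.87) (0.35,-4.47)

t = z/height = 9.25/18 = 0.513889
s = 1 + (scale-1)·z/height = 1 + (0.98-1)·9.25/18 = 0.989722
θ = twist·z/height = -354°·9.25/18 = -181.9167° = -3.175045 rad
cos θ = -0.999441, sin θ = 0.033446 (intermediates below are computed at full precision and shown rounded to 5 d.p.)
v1: (-2,-1) → rotate → (2.03233,0.93255) → ×s → (2.01144,0.92296) → (2.01,0.92)
v2: (3,3) → rotate → (-3.09866,-2.89798) → ×s → (-3.06681,-2.86820) → (-3.07,-2.87)
v3: (-0.5,4.5) → rotate → (0.34921,-4.51421) → ×s → (0.34562,-4.46781) → (0.35,-4.47)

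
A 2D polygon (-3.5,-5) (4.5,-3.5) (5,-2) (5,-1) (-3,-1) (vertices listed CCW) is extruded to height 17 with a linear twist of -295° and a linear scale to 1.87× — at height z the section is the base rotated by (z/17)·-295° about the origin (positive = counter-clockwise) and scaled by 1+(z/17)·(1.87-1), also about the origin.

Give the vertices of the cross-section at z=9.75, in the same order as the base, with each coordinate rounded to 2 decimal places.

t = z/height = 9.75/17 = 0.573529
s = 1 + (scale-1)·z/height = 1 + (1.87-1)·9.75/17 = 1.498971
θ = twist·z/height = -295°·9.75/17 = -169.1912° = -2.952943 rad
cos θ = -0.982258, sin θ = -0.187533 (intermediates below are computed at full precision and shown rounded to 5 d.p.)
v1: (-3.5,-5) → rotate → (2.50024,5.56766) → ×s → (3.74779,8.34575) → (3.75,8.35)
v2: (4.5,-3.5) → rotate → (-5.07653,2.59401) → ×s → (-7.60956,3.88834) → (-7.61,3.89)
v3: (5,-2) → rotate → (-5.28636,1.02685) → ×s → (-7.92409,1.53922) → (-7.92,1.54)
v4: (5,-1) → rotate → (-5.09882,0.04460) → ×s → (-7.64299,0.06685) → (-7.64,0.07)
v5: (-3,-1) → rotate → (2.75924,1.54486) → ×s → (4.13602,2.31569) → (4.14,2.32)

Cross-section at z=9.75: (3.75,8.35) (-7.61,3.89) (-7.92,1.54) (-7.64,0.07) (4.14,2.32)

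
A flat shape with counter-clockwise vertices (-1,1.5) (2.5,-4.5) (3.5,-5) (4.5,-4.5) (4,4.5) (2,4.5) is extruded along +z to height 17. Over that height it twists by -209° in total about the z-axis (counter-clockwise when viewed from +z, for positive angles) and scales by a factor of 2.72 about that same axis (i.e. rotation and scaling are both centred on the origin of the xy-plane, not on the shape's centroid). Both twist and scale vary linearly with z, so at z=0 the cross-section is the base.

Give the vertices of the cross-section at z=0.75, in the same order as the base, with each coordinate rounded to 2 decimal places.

t = z/height = 0.75/17 = 0.0441176
s = 1 + (scale-1)·z/height = 1 + (2.72-1)·0.75/17 = 1.075882
θ = twist·z/height = -209°·0.75/17 = -9.2206° = -0.160930 rad
cos θ = 0.987079, sin θ = -0.160236 (intermediates below are computed at full precision and shown rounded to 5 d.p.)
v1: (-1,1.5) → rotate → (-0.74672,1.64085) → ×s → (-0.80339,1.76537) → (-0.80,1.77)
v2: (2.5,-4.5) → rotate → (1.74664,-4.84244) → ×s → (1.87917,-5.20990) → (1.88,-5.21)
v3: (3.5,-5) → rotate → (2.65360,-5.49622) → ×s → (2.85496,-5.91329) → (2.85,-5.91)
v4: (4.5,-4.5) → rotate → (3.72079,-5.16292) → ×s → (4.00314,-5.55469) → (4.00,-5.55)
v5: (4,4.5) → rotate → (4.66938,3.80091) → ×s → (5.02370,4.08933) → (5.02,4.09)
v6: (2,4.5) → rotate → (2.69522,4.12138) → ×s → (2.89974,4.43412) → (2.90,4.43)

Cross-section at z=0.75: (-0.80,1.77) (1.88,-5.21) (2.85,-5.91) (4.00,-5.55) (5.02,4.09) (2.90,4.43)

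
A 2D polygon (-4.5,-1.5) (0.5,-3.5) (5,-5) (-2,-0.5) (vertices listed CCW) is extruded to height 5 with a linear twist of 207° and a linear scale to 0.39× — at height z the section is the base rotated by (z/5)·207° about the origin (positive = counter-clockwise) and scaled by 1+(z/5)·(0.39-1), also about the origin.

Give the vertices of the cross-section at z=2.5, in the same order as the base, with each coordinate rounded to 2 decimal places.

Cross-section at z=2.5: (1.74,-2.80) (2.28,0.91) (2.57,4.19) (0.66,-1.27)

t = z/height = 2.5/5 = 0.5
s = 1 + (scale-1)·z/height = 1 + (0.39-1)·2.5/5 = 0.695000
θ = twist·z/height = 207°·2.5/5 = 103.5000° = 1.806416 rad
cos θ = -0.233445, sin θ = 0.972370 (intermediates below are computed at full precision and shown rounded to 5 d.p.)
v1: (-4.5,-1.5) → rotate → (2.50906,-4.02550) → ×s → (1.74380,-2.79772) → (1.74,-2.80)
v2: (0.5,-3.5) → rotate → (3.28657,1.30324) → ×s → (2.28417,0.90575) → (2.28,0.91)
v3: (5,-5) → rotate → (3.69462,6.02908) → ×s → (2.56776,4.19021) → (2.57,4.19)
v4: (-2,-0.5) → rotate → (0.95308,-1.82802) → ×s → (0.66239,-1.27047) → (0.66,-1.27)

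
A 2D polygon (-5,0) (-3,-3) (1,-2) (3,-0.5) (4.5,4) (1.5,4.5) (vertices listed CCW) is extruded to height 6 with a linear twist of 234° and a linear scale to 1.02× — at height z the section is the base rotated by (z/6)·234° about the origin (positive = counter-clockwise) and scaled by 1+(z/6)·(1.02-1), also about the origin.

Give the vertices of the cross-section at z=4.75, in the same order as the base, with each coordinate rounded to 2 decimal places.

t = z/height = 4.75/6 = 0.791667
s = 1 + (scale-1)·z/height = 1 + (1.02-1)·4.75/6 = 1.015833
θ = twist·z/height = 234°·4.75/6 = 185.2500° = 3.233222 rad
cos θ = -0.995805, sin θ = -0.091502 (intermediates below are computed at full precision and shown rounded to 5 d.p.)
v1: (-5,0) → rotate → (4.97902,0.45751) → ×s → (5.05786,0.46475) → (5.06,0.46)
v2: (-3,-3) → rotate → (2.71291,3.26192) → ×s → (2.75586,3.31357) → (2.76,3.31)
v3: (1,-2) → rotate → (-1.17881,1.90011) → ×s → (-1.19747,1.93019) → (-1.20,1.93)
v4: (3,-0.5) → rotate → (-3.03317,0.22340) → ×s → (-3.08119,0.22693) → (-3.08,0.23)
v5: (4.5,4) → rotate → (-4.11512,-4.39498) → ×s → (-4.18027,-4.46456) → (-4.18,-4.46)
v6: (1.5,4.5) → rotate → (-1.08195,-4.61837) → ×s → (-1.09908,-4.69150) → (-1.10,-4.69)

Cross-section at z=4.75: (5.06,0.46) (2.76,3.31) (-1.20,1.93) (-3.08,0.23) (-4.18,-4.46) (-1.10,-4.69)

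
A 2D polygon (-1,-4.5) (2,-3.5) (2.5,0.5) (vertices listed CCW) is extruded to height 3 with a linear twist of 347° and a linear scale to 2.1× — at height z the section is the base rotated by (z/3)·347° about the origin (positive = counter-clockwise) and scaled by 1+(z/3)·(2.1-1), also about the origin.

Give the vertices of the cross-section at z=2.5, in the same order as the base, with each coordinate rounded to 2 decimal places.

Cross-section at z=2.5: (-8.78,-1.02) (-5.08,-5.82) (2.48,-4.21)

t = z/height = 2.5/3 = 0.833333
s = 1 + (scale-1)·z/height = 1 + (2.1-1)·2.5/3 = 1.916667
θ = twist·z/height = 347°·2.5/3 = 289.1667° = 5.046910 rad
cos θ = 0.328317, sin θ = -0.944568 (intermediates below are computed at full precision and shown rounded to 5 d.p.)
v1: (-1,-4.5) → rotate → (-4.57887,-0.53286) → ×s → (-8.77617,-1.02131) → (-8.78,-1.02)
v2: (2,-3.5) → rotate → (-2.64935,-3.03825) → ×s → (-5.07792,-5.82330) → (-5.08,-5.82)
v3: (2.5,0.5) → rotate → (1.29308,-2.19726) → ×s → (2.47840,-4.21142) → (2.48,-4.21)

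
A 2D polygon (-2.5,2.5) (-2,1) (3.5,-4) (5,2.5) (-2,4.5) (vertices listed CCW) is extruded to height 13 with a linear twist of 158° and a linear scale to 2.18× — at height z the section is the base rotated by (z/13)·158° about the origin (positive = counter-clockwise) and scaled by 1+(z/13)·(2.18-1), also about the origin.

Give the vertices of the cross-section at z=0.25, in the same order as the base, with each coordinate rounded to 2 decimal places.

t = z/height = 0.25/13 = 0.0192308
s = 1 + (scale-1)·z/height = 1 + (2.18-1)·0.25/13 = 1.022692
θ = twist·z/height = 158°·0.25/13 = 3.0385° = 0.053031 rad
cos θ = 0.998594, sin θ = 0.053006 (intermediates below are computed at full precision and shown rounded to 5 d.p.)
v1: (-2.5,2.5) → rotate → (-2.62900,2.36397) → ×s → (-2.68866,2.41761) → (-2.69,2.42)
v2: (-2,1) → rotate → (-2.05019,0.89258) → ×s → (-2.09672,0.91284) → (-2.10,0.91)
v3: (3.5,-4) → rotate → (3.70710,-3.80885) → ×s → (3.79123,-3.89529) → (3.79,-3.90)
v4: (5,2.5) → rotate → (4.86046,2.76152) → ×s → (4.97075,2.82418) → (4.97,2.82)
v5: (-2,4.5) → rotate → (-2.23572,4.38766) → ×s → (-2.28645,4.48723) → (-2.29,4.49)

Cross-section at z=0.25: (-2.69,2.42) (-2.10,0.91) (3.79,-3.90) (4.97,2.82) (-2.29,4.49)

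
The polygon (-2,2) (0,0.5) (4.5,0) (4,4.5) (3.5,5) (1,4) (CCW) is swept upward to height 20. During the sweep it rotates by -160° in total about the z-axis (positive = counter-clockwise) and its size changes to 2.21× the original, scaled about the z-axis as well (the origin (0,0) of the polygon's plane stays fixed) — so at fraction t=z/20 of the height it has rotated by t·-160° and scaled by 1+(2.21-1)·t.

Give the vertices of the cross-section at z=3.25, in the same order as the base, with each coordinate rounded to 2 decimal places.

Cross-section at z=3.25: (-1.10,3.20) (0.26,0.54) (4.84,-2.36) (6.66,2.74) (6.39,3.54) (3.17,3.78)

t = z/height = 3.25/20 = 0.1625
s = 1 + (scale-1)·z/height = 1 + (2.21-1)·3.25/20 = 1.196625
θ = twist·z/height = -160°·3.25/20 = -26.0000° = -0.453786 rad
cos θ = 0.898794, sin θ = -0.438371 (intermediates below are computed at full precision and shown rounded to 5 d.p.)
v1: (-2,2) → rotate → (-0.92085,2.67433) → ×s → (-1.10191,3.20017) → (-1.10,3.20)
v2: (0,0.5) → rotate → (0.21919,0.44940) → ×s → (0.26228,0.53776) → (0.26,0.54)
v3: (4.5,0) → rotate → (4.04457,-1.97267) → ×s → (4.83984,-2.36055) → (4.84,-2.36)
v4: (4,4.5) → rotate → (5.56785,2.29109) → ×s → (6.66262,2.74157) → (6.66,2.74)
v5: (3.5,5) → rotate → (5.33763,2.95967) → ×s → (6.38715,3.54162) → (6.39,3.54)
v6: (1,4) → rotate → (2.65228,3.15681) → ×s → (3.17378,3.77751) → (3.17,3.78)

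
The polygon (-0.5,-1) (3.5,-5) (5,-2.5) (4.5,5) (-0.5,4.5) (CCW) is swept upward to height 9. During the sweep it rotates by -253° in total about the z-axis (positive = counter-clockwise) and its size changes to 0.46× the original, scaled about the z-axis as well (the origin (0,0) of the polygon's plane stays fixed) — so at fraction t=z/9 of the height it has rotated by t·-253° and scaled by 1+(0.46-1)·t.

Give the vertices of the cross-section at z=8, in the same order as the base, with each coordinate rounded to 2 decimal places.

t = z/height = 8/9 = 0.888889
s = 1 + (scale-1)·z/height = 1 + (0.46-1)·8/9 = 0.520000
θ = twist·z/height = -253°·8/9 = -224.8889° = -3.925052 rad
cos θ = -0.708477, sin θ = 0.705734 (intermediates below are computed at full precision and shown rounded to 5 d.p.)
v1: (-0.5,-1) → rotate → (1.05997,0.35561) → ×s → (0.55119,0.18492) → (0.55,0.18)
v2: (3.5,-5) → rotate → (1.04900,6.01245) → ×s → (0.54548,3.12648) → (0.55,3.13)
v3: (5,-2.5) → rotate → (-1.77805,5.29986) → ×s → (-0.92458,2.75593) → (-0.92,2.76)
v4: (4.5,5) → rotate → (-6.71682,-0.36658) → ×s → (-3.49274,-0.19062) → (-3.49,-0.19)
v5: (-0.5,4.5) → rotate → (-2.82157,-3.54101) → ×s → (-1.46721,-1.84133) → (-1.47,-1.84)

Cross-section at z=8: (0.55,0.18) (0.55,3.13) (-0.92,2.76) (-3.49,-0.19) (-1.47,-1.84)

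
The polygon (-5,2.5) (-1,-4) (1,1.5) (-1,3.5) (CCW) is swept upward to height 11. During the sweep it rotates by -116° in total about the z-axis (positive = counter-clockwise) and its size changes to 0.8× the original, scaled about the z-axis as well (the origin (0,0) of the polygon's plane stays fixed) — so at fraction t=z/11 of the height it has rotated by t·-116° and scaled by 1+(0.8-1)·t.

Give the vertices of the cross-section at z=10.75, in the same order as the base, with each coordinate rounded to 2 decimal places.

Cross-section at z=10.75: (3.44,2.90) (-2.64,2.01) (0.79,-1.22) (2.90,-0.38)

t = z/height = 10.75/11 = 0.977273
s = 1 + (scale-1)·z/height = 1 + (0.8-1)·10.75/11 = 0.804545
θ = twist·z/height = -116°·10.75/11 = -113.3636° = -1.978569 rad
cos θ = -0.396565, sin θ = -0.918006 (intermediates below are computed at full precision and shown rounded to 5 d.p.)
v1: (-5,2.5) → rotate → (4.27784,3.59862) → ×s → (3.44172,2.89525) → (3.44,2.90)
v2: (-1,-4) → rotate → (-3.27546,2.50427) → ×s → (-2.63526,2.01480) → (-2.64,2.01)
v3: (1,1.5) → rotate → (0.98044,-1.51285) → ×s → (0.78881,-1.21716) → (0.79,-1.22)
v4: (-1,3.5) → rotate → (3.60959,-0.46997) → ×s → (2.90408,-0.37811) → (2.90,-0.38)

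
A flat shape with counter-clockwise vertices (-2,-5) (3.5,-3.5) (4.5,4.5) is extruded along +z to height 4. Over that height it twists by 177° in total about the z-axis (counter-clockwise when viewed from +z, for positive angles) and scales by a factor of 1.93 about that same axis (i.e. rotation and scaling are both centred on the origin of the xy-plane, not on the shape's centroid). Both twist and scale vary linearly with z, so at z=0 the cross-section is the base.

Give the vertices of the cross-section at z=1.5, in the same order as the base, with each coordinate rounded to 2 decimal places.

t = z/height = 1.5/4 = 0.375
s = 1 + (scale-1)·z/height = 1 + (1.93-1)·1.5/4 = 1.348750
θ = twist·z/height = 177°·1.5/4 = 66.3750° = 1.158462 rad
cos θ = 0.400749, sin θ = 0.916188 (intermediates below are computed at full precision and shown rounded to 5 d.p.)
v1: (-2,-5) → rotate → (3.77944,-3.83612) → ×s → (5.09752,-5.17397) → (5.10,-5.17)
v2: (3.5,-3.5) → rotate → (4.60928,1.80404) → ×s → (6.21676,2.43319) → (6.22,2.43)
v3: (4.5,4.5) → rotate → (-2.31948,5.92622) → ×s → (-3.12839,7.99298) → (-3.13,7.99)

Cross-section at z=1.5: (5.10,-5.17) (6.22,2.43) (-3.13,7.99)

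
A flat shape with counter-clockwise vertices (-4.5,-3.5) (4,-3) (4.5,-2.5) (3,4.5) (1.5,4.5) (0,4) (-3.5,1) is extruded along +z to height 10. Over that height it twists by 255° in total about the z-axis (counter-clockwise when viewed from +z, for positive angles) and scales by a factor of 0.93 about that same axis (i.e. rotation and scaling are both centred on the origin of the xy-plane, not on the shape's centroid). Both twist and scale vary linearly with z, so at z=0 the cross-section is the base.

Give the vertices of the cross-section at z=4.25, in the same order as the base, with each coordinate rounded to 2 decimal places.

t = z/height = 4.25/10 = 0.425
s = 1 + (scale-1)·z/height = 1 + (0.93-1)·4.25/10 = 0.970250
θ = twist·z/height = 255°·4.25/10 = 108.3750° = 1.891501 rad
cos θ = -0.315235, sin θ = 0.949014 (intermediates below are computed at full precision and shown rounded to 5 d.p.)
v1: (-4.5,-3.5) → rotate → (4.74011,-3.16724) → ×s → (4.59909,-3.07301) → (4.60,-3.07)
v2: (4,-3) → rotate → (1.58610,4.74176) → ×s → (1.53891,4.60069) → (1.54,4.60)
v3: (4.5,-2.5) → rotate → (0.95398,5.05865) → ×s → (0.92560,4.90815) → (0.93,4.91)
v4: (3,4.5) → rotate → (-5.21627,1.42848) → ×s → (-5.06108,1.38599) → (-5.06,1.39)
v5: (1.5,4.5) → rotate → (-4.74341,0.00496) → ×s → (-4.60230,0.00482) → (-4.60,0.00)
v6: (0,4) → rotate → (-3.79605,-1.26094) → ×s → (-3.68312,-1.22343) → (-3.68,-1.22)
v7: (-3.5,1) → rotate → (0.15431,-3.63678) → ×s → (0.14972,-3.52859) → (0.15,-3.53)

Cross-section at z=4.25: (4.60,-3.07) (1.54,4.60) (0.93,4.91) (-5.06,1.39) (-4.60,0.00) (-3.68,-1.22) (0.15,-3.53)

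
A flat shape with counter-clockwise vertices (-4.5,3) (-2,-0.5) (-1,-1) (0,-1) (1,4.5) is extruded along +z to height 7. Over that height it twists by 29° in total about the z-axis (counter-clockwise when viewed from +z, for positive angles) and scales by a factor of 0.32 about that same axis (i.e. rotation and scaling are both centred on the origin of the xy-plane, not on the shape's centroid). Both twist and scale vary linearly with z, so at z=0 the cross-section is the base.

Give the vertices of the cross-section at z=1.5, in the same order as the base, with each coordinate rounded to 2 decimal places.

Cross-section at z=1.5: (-4.10,2.13) (-1.65,-0.61) (-0.76,-0.94) (0.09,-0.85) (0.43,3.91)

t = z/height = 1.5/7 = 0.214286
s = 1 + (scale-1)·z/height = 1 + (0.32-1)·1.5/7 = 0.854286
θ = twist·z/height = 29°·1.5/7 = 6.2143° = 0.108460 rad
cos θ = 0.994124, sin θ = 0.108247 (intermediates below are computed at full precision and shown rounded to 5 d.p.)
v1: (-4.5,3) → rotate → (-4.79830,2.49526) → ×s → (-4.09912,2.13166) → (-4.10,2.13)
v2: (-2,-0.5) → rotate → (-1.93412,-0.71356) → ×s → (-1.65229,-0.60958) → (-1.65,-0.61)
v3: (-1,-1) → rotate → (-0.88588,-1.10237) → ×s → (-0.75679,-0.94174) → (-0.76,-0.94)
v4: (0,-1) → rotate → (0.10825,-0.99412) → ×s → (0.09247,-0.84927) → (0.09,-0.85)
v5: (1,4.5) → rotate → (0.50701,4.58181) → ×s → (0.43313,3.91417) → (0.43,3.91)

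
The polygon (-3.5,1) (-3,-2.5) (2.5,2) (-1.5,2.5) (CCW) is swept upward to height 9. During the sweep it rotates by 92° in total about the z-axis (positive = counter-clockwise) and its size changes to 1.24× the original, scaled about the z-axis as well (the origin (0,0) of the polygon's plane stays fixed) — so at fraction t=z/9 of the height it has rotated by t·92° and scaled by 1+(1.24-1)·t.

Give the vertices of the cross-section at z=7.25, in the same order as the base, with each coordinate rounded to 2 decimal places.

t = z/height = 7.25/9 = 0.805556
s = 1 + (scale-1)·z/height = 1 + (1.24-1)·7.25/9 = 1.193333
θ = twist·z/height = 92°·7.25/9 = 74.1111° = 1.293483 rad
cos θ = 0.273773, sin θ = 0.961794 (intermediates below are computed at full precision and shown rounded to 5 d.p.)
v1: (-3.5,1) → rotate → (-1.92000,-3.09251) → ×s → (-2.29120,-3.69039) → (-2.29,-3.69)
v2: (-3,-2.5) → rotate → (1.58317,-3.56982) → ×s → (1.88925,-4.25998) → (1.89,-4.26)
v3: (2.5,2) → rotate → (-1.23916,2.95203) → ×s → (-1.47873,3.52276) → (-1.48,3.52)
v4: (-1.5,2.5) → rotate → (-2.81515,-0.75826) → ×s → (-3.35941,-0.90486) → (-3.36,-0.90)

Cross-section at z=7.25: (-2.29,-3.69) (1.89,-4.26) (-1.48,3.52) (-3.36,-0.90)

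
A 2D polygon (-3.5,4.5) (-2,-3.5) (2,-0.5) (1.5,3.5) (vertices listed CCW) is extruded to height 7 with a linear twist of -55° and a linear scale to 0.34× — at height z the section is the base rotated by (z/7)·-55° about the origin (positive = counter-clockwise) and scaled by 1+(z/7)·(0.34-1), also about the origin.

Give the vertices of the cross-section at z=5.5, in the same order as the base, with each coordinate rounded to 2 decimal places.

t = z/height = 5.5/7 = 0.785714
s = 1 + (scale-1)·z/height = 1 + (0.34-1)·5.5/7 = 0.481429
θ = twist·z/height = -55°·5.5/7 = -43.2143° = -0.754232 rad
cos θ = 0.728798, sin θ = -0.684729 (intermediates below are computed at full precision and shown rounded to 5 d.p.)
v1: (-3.5,4.5) → rotate → (0.53049,5.67614) → ×s → (0.25539,2.73266) → (0.26,2.73)
v2: (-2,-3.5) → rotate → (-3.85415,-1.18134) → ×s → (-1.85550,-0.56873) → (-1.86,-0.57)
v3: (2,-0.5) → rotate → (1.11523,-1.73386) → ×s → (0.53690,-0.83473) → (0.54,-0.83)
v4: (1.5,3.5) → rotate → (3.48975,1.52370) → ×s → (1.68006,0.73355) → (1.68,0.73)

Cross-section at z=5.5: (0.26,2.73) (-1.86,-0.57) (0.54,-0.83) (1.68,0.73)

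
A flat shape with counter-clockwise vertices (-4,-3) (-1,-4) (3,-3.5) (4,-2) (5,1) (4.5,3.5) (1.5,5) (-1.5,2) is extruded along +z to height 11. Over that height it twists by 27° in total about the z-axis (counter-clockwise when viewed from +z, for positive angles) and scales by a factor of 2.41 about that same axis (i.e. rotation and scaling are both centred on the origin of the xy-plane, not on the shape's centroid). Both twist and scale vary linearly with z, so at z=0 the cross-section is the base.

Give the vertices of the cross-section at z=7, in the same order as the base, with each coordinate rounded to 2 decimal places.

t = z/height = 7/11 = 0.636364
s = 1 + (scale-1)·z/height = 1 + (2.41-1)·7/11 = 1.897273
θ = twist·z/height = 27°·7/11 = 17.1818° = 0.299879 rad
cos θ = 0.955372, sin θ = 0.295405 (intermediates below are computed at full precision and shown rounded to 5 d.p.)
v1: (-4,-3) → rotate → (-2.93527,-4.04774) → ×s → (-5.56902,-7.67966) → (-5.57,-7.68)
v2: (-1,-4) → rotate → (0.22625,-4.11689) → ×s → (0.42925,-7.81087) → (0.43,-7.81)
v3: (3,-3.5) → rotate → (3.90003,-2.45759) → ×s → (7.39943,-4.66271) → (7.40,-4.66)
v4: (4,-2) → rotate → (4.41230,-0.72912) → ×s → (8.37133,-1.38335) → (8.37,-1.38)
v5: (5,1) → rotate → (4.48146,2.43240) → ×s → (8.50254,4.61492) → (8.50,4.61)
v6: (4.5,3.5) → rotate → (3.26526,4.67312) → ×s → (6.19508,8.86619) → (6.20,8.87)
v7: (1.5,5) → rotate → (-0.04397,5.21997) → ×s → (-0.08342,9.90370) → (-0.08,9.90)
v8: (-1.5,2) → rotate → (-2.02387,1.46764) → ×s → (-3.83983,2.78451) → (-3.84,2.78)

Cross-section at z=7: (-5.57,-7.68) (0.43,-7.81) (7.40,-4.66) (8.37,-1.38) (8.50,4.61) (6.20,8.87) (-0.08,9.90) (-3.84,2.78)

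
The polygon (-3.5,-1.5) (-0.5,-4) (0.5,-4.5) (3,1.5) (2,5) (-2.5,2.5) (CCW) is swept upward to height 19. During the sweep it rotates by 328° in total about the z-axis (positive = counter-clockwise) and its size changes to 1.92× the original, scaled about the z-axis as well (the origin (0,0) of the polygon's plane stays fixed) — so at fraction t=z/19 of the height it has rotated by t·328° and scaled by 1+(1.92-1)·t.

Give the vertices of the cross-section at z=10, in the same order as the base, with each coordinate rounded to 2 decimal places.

Cross-section at z=10: (5.44,1.54) (1.50,5.79) (0.12,6.72) (-4.70,-1.64) (-3.90,-6.98) (3.20,-4.16)

t = z/height = 10/19 = 0.526316
s = 1 + (scale-1)·z/height = 1 + (1.92-1)·10/19 = 1.484211
θ = twist·z/height = 328°·10/19 = 172.6316° = 3.012989 rad
cos θ = -0.991742, sin θ = 0.128249 (intermediates below are computed at full precision and shown rounded to 5 d.p.)
v1: (-3.5,-1.5) → rotate → (3.66347,1.03874) → ×s → (5.43736,1.54171) → (5.44,1.54)
v2: (-0.5,-4) → rotate → (1.00887,3.90284) → ×s → (1.49737,5.79264) → (1.50,5.79)
v3: (0.5,-4.5) → rotate → (0.08125,4.52696) → ×s → (0.12059,6.71897) → (0.12,6.72)
v4: (3,1.5) → rotate → (-3.16760,-1.10287) → ×s → (-4.70138,-1.63689) → (-4.70,-1.64)
v5: (2,5) → rotate → (-2.62473,-4.70221) → ×s → (-3.89565,-6.97907) → (-3.90,-6.98)
v6: (-2.5,2.5) → rotate → (2.15873,-2.79998) → ×s → (3.20401,-4.15576) → (3.20,-4.16)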